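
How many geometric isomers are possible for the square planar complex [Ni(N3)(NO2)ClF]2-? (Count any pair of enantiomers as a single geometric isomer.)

3

A square has two trans pairs of vertices; adjacent vertices are cis.
Systematic placement gives 3 geometric isomers: (Cl/N3 trans, F/NO2 trans); (Cl/NO2 trans, F/N3 trans); (Cl/F trans, N3/NO2 trans).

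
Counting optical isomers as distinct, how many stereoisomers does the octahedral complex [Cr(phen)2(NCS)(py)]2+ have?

The six octahedral sites form three mutually perpendicular trans pairs.
Each phen is bidentate and must span two cis positions.
There are 2 geometric isomers: NCS and py mutually cis (chiral); NCS and py mutually trans.
One of these lacks any improper symmetry element and so occurs as an enantiomeric pair, giving 2 + 1 = 3 stereoisomers in total.

3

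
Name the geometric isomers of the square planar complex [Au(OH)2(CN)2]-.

In a square planar complex each vertex has one trans partner and two cis neighbours.
Working through the distinct placements yields 2 geometric isomers: OH cis; OH trans.

cis and trans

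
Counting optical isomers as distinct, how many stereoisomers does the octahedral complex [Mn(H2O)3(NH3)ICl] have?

5

In an octahedral complex each vertex has one trans partner and four cis neighbours.
There are 4 geometric isomers: H2O mer (3 arrangements); H2O fac (chiral).
One of these lacks any improper symmetry element and so occurs as an enantiomeric pair, giving 4 + 1 = 5 stereoisomers in total.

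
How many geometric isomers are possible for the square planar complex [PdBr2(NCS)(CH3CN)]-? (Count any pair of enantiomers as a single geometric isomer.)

2

There are 2 geometric isomers: Br cis; Br trans.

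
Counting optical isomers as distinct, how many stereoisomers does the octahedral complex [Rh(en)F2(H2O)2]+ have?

Each en is bidentate and must span two cis positions.
There are 3 geometric isomers: F trans, H2O cis; F cis, H2O cis (chiral); F cis, H2O trans.
One of these lacks any improper symmetry element and so occurs as an enantiomeric pair, giving 3 + 1 = 4 stereoisomers in total.

4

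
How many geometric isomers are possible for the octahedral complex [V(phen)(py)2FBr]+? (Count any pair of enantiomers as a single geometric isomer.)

The six octahedral sites form three mutually perpendicular trans pairs.
Each phen is bidentate and must span two cis positions.
Working through the distinct placements yields 4 geometric isomers: py cis (3 arrangements, 2 chiral); py trans.

4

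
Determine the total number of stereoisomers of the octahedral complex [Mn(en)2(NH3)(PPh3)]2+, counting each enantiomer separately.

3

An octahedron has six vertices in three trans pairs; every non-trans pair is cis.
Each en is bidentate and must span two cis positions.
Working through the distinct placements yields 2 geometric isomers: NH3 and PPh3 mutually trans; NH3 and PPh3 mutually cis (chiral).
One of these lacks any improper symmetry element and so occurs as an enantiomeric pair, giving 2 + 1 = 3 stereoisomers in total.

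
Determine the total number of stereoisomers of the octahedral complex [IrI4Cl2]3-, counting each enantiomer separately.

2

The six octahedral sites form three mutually perpendicular trans pairs.
Working through the distinct placements yields 2 geometric isomers: Cl trans; Cl cis.
Each arrangement has an internal mirror plane or centre of symmetry, so none is chiral.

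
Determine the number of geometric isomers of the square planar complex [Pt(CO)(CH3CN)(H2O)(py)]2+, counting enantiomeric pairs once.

3

A square has two trans pairs of vertices; adjacent vertices are cis.
There are 3 geometric isomers: (CH3CN/H2O trans, CO/py trans); (CH3CN/py trans, CO/H2O trans); (CH3CN/CO trans, H2O/py trans).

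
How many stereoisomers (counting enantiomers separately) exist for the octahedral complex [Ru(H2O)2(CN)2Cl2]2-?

6

The six octahedral sites form three mutually perpendicular trans pairs.
There are 5 geometric isomers: H2O trans, CN trans, Cl trans; H2O cis, CN trans, Cl cis; H2O trans, CN cis, Cl cis; H2O cis, CN cis, Cl cis (chiral); H2O cis, CN cis, Cl trans.
One of these lacks any improper symmetry element and so occurs as an enantiomeric pair, giving 5 + 1 = 6 stereoisomers in total.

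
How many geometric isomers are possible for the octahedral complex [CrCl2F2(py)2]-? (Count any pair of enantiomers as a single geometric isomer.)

5

An octahedron has six vertices in three trans pairs; every non-trans pair is cis.
There are 5 geometric isomers: Cl trans, F trans, py trans; Cl trans, F cis, py cis; Cl cis, F cis, py trans; Cl cis, F cis, py cis (chiral); Cl cis, F trans, py cis.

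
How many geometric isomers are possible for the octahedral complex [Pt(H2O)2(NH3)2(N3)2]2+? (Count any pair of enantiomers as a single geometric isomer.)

5

The six octahedral sites form three mutually perpendicular trans pairs.
There are 5 geometric isomers: H2O trans, NH3 trans, N3 trans; H2O trans, NH3 cis, N3 cis; H2O cis, NH3 trans, N3 cis; H2O cis, NH3 cis, N3 cis (chiral); H2O cis, NH3 cis, N3 trans.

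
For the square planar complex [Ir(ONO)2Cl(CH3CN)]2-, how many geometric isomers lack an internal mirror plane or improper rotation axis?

A square has two trans pairs of vertices; adjacent vertices are cis.
Systematic placement gives 2 geometric isomers: ONO cis; ONO trans.
Each arrangement has an internal mirror plane or centre of symmetry, so none is chiral.

0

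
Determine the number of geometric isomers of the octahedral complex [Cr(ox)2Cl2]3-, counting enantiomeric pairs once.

An octahedron has six vertices in three trans pairs; every non-trans pair is cis.
Each ox is bidentate and must span two cis positions.
Working through the distinct placements yields 2 geometric isomers: Cl trans; Cl cis (chiral).

2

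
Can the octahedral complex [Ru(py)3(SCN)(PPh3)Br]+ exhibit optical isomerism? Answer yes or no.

An octahedron has six vertices in three trans pairs; every non-trans pair is cis.
Systematic placement gives 4 geometric isomers: py mer (3 arrangements); py fac (chiral).
One of these lacks any improper symmetry element and so occurs as an enantiomeric pair, giving 4 + 1 = 5 stereoisomers in total.

yes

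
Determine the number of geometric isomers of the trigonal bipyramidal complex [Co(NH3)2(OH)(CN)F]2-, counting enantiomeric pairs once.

In a trigonal bipyramid the two axial positions differ from the three equatorial ones.
Exhaustive case analysis gives 7 geometric isomers.

7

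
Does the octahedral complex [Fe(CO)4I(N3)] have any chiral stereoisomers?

An octahedron has six vertices in three trans pairs; every non-trans pair is cis.
Systematic placement gives 2 geometric isomers: I and N3 mutually trans; I and N3 mutually cis.
Each arrangement has an internal mirror plane or centre of symmetry, so none is chiral.

no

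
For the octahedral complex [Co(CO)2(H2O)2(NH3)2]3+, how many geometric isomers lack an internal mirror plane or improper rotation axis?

1

The six octahedral sites form three mutually perpendicular trans pairs.
Systematic placement gives 5 geometric isomers: CO trans, H2O trans, NH3 trans; CO trans, H2O cis, NH3 cis; CO cis, H2O cis, NH3 trans; CO cis, H2O cis, NH3 cis (chiral); CO cis, H2O trans, NH3 cis.
One of these lacks any improper symmetry element and so occurs as an enantiomeric pair, giving 5 + 1 = 6 stereoisomers in total.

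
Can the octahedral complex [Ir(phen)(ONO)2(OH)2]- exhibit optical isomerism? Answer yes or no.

yes

The six octahedral sites form three mutually perpendicular trans pairs.
Each phen is bidentate and must span two cis positions.
Working through the distinct placements yields 3 geometric isomers: ONO cis, OH trans; ONO cis, OH cis (chiral); ONO trans, OH cis.
One of these lacks any improper symmetry element and so occurs as an enantiomeric pair, giving 3 + 1 = 4 stereoisomers in total.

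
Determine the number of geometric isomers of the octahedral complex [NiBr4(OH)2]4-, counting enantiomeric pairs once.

Systematic placement gives 2 geometric isomers: OH trans; OH cis.

2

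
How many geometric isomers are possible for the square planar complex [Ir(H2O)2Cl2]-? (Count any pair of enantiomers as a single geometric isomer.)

In a square planar complex each vertex has one trans partner and two cis neighbours.
The distinct arrangements are (2 in all): H2O cis; H2O trans.

2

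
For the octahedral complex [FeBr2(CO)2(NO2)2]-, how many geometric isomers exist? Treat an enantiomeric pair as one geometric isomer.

An octahedron has six vertices in three trans pairs; every non-trans pair is cis.
Systematic placement gives 5 geometric isomers: Br trans, CO trans, NO2 trans; Br trans, CO cis, NO2 cis; Br cis, CO cis, NO2 trans; Br cis, CO cis, NO2 cis (chiral); Br cis, CO trans, NO2 cis.

5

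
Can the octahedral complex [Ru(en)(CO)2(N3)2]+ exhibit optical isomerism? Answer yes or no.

In an octahedral complex each vertex has one trans partner and four cis neighbours.
Each en is bidentate and must span two cis positions.
Working through the distinct placements yields 3 geometric isomers: CO trans, N3 cis; CO cis, N3 cis (chiral); CO cis, N3 trans.
One of these lacks any improper symmetry element and so occurs as an enantiomeric pair, giving 3 + 1 = 4 stereoisomers in total.

yes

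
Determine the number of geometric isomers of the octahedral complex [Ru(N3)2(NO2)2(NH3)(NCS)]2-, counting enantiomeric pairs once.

6

An octahedron has six vertices in three trans pairs; every non-trans pair is cis.
Systematic placement gives 6 geometric isomers: N3 trans, NO2 trans; N3 trans, NO2 cis; N3 cis, NO2 trans; N3 cis, NO2 cis (3 arrangements, 2 chiral).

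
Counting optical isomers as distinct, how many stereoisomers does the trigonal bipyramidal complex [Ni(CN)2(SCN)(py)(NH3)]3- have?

In a trigonal bipyramid the two axial positions differ from the three equatorial ones.
Exhaustive case analysis gives 7 geometric isomers.
Of these, 3 lack any improper symmetry element and so occur as enantiomeric pairs, giving 7 + 3 = 10 stereoisomers in total.

10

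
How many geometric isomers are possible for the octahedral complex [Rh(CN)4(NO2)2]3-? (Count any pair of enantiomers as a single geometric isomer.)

2

The distinct arrangements are (2 in all): NO2 trans; NO2 cis.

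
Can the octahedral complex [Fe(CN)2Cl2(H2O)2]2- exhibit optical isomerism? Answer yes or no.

In an octahedral complex each vertex has one trans partner and four cis neighbours.
Working through the distinct placements yields 5 geometric isomers: CN trans, Cl trans, H2O trans; CN trans, Cl cis, H2O cis; CN cis, Cl cis, H2O trans; CN cis, Cl cis, H2O cis (chiral); CN cis, Cl trans, H2O cis.
One of these lacks any improper symmetry element and so occurs as an enantiomeric pair, giving 5 + 1 = 6 stereoisomers in total.

yes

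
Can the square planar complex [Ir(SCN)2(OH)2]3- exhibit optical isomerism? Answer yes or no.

There are 2 geometric isomers: SCN cis; SCN trans.
Each arrangement has an internal mirror plane or centre of symmetry, so none is chiral.

no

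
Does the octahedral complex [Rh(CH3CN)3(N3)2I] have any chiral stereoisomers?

In an octahedral complex each vertex has one trans partner and four cis neighbours.
Working through the distinct placements yields 3 geometric isomers: CH3CN mer, N3 trans; CH3CN mer, N3 cis; CH3CN fac, N3 cis.
Each arrangement has an internal mirror plane or centre of symmetry, so none is chiral.

no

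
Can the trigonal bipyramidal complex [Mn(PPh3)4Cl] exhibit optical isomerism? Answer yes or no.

no

There are 2 geometric isomers: Cl axial; Cl equatorial.
Each arrangement has an internal mirror plane or centre of symmetry, so none is chiral.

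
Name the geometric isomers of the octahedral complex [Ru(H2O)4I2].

cis and trans

The six octahedral sites form three mutually perpendicular trans pairs.
Systematic placement gives 2 geometric isomers: I trans; I cis.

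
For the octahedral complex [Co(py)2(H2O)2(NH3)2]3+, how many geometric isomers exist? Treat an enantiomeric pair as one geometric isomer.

5

The six octahedral sites form three mutually perpendicular trans pairs.
Working through the distinct placements yields 5 geometric isomers: py trans, H2O trans, NH3 trans; py cis, H2O trans, NH3 cis; py trans, H2O cis, NH3 cis; py cis, H2O cis, NH3 cis (chiral); py cis, H2O cis, NH3 trans.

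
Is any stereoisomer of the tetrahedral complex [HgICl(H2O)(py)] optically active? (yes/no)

yes

All four vertices of a tetrahedron are equivalent and mutually adjacent, so cis/trans isomerism cannot arise.
Only one geometric arrangement is possible; it has no improper symmetry element, so it exists as a pair of enantiomers (2 stereoisomers).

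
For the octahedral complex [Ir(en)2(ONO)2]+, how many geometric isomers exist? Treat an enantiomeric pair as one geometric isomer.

2

The six octahedral sites form three mutually perpendicular trans pairs.
Each en is bidentate and must span two cis positions.
There are 2 geometric isomers: ONO trans; ONO cis (chiral).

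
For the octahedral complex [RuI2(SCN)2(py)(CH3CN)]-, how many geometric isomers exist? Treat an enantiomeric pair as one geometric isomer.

6

The six octahedral sites form three mutually perpendicular trans pairs.
There are 6 geometric isomers: I cis, SCN cis (3 arrangements, 2 chiral); I cis, SCN trans; I trans, SCN cis; I trans, SCN trans.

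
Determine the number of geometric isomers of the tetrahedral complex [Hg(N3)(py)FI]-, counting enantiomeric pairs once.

1

Only one geometric arrangement is possible; it has no improper symmetry element, so it exists as a pair of enantiomers (2 stereoisomers).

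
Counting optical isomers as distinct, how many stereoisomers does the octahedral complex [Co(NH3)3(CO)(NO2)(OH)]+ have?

5

Working through the distinct placements yields 4 geometric isomers: NH3 mer (3 arrangements); NH3 fac (chiral).
One of these lacks any improper symmetry element and so occurs as an enantiomeric pair, giving 4 + 1 = 5 stereoisomers in total.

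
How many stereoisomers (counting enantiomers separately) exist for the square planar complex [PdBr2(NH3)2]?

A square has two trans pairs of vertices; adjacent vertices are cis.
Working through the distinct placements yields 2 geometric isomers: Br cis; Br trans.
Each arrangement has an internal mirror plane or centre of symmetry, so none is chiral.

2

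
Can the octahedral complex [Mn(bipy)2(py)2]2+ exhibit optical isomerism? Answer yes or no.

The six octahedral sites form three mutually perpendicular trans pairs.
Each bipy is bidentate and must span two cis positions.
The distinct arrangements are (2 in all): py trans; py cis (chiral).
One of these lacks any improper symmetry element and so occurs as an enantiomeric pair, giving 2 + 1 = 3 stereoisomers in total.

yes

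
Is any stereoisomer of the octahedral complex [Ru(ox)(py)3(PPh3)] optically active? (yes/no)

In an octahedral complex each vertex has one trans partner and four cis neighbours.
Each ox is bidentate and must span two cis positions.
There are 2 geometric isomers: py mer; py fac.
Each arrangement has an internal mirror plane or centre of symmetry, so none is chiral.

no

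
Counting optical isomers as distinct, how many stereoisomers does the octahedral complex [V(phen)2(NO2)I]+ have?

An octahedron has six vertices in three trans pairs; every non-trans pair is cis.
Each phen is bidentate and must span two cis positions.
There are 2 geometric isomers: NO2 and I mutually trans; NO2 and I mutually cis (chiral).
One of these lacks any improper symmetry element and so occurs as an enantiomeric pair, giving 2 + 1 = 3 stereoisomers in total.

3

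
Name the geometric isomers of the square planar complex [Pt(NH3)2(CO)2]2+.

A square has two trans pairs of vertices; adjacent vertices are cis.
The distinct arrangements are (2 in all): NH3 cis; NH3 trans.

cis and trans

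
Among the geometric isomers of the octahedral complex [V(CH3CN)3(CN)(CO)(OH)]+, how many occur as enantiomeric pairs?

In an octahedral complex each vertex has one trans partner and four cis neighbours.
Working through the distinct placements yields 4 geometric isomers: CH3CN mer (3 arrangements); CH3CN fac (chiral).
One of these lacks any improper symmetry element and so occurs as an enantiomeric pair, giving 4 + 1 = 5 stereoisomers in total.

1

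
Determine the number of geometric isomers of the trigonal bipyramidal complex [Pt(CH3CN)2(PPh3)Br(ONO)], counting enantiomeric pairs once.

In a trigonal bipyramid the two axial positions differ from the three equatorial ones.
Systematic enumeration (placing each ligand type in turn and discarding arrangements equivalent by rotation or reflection) gives 7 geometric isomers.

7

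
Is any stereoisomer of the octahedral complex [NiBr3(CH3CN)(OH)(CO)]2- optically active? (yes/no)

yes

An octahedron has six vertices in three trans pairs; every non-trans pair is cis.
Systematic placement gives 4 geometric isomers: Br mer (3 arrangements); Br fac (chiral).
One of these lacks any improper symmetry element and so occurs as an enantiomeric pair, giving 4 + 1 = 5 stereoisomers in total.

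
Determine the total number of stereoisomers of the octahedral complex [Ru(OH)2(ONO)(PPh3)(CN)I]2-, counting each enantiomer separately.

15

An octahedron has six vertices in three trans pairs; every non-trans pair is cis.
Exhaustive case analysis gives 9 geometric isomers.
Of these, 6 lack any improper symmetry element and so occur as enantiomeric pairs, giving 9 + 6 = 15 stereoisomers in total.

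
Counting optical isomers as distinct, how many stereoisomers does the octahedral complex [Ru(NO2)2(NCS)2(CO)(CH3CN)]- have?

In an octahedral complex each vertex has one trans partner and four cis neighbours.
Working through the distinct placements yields 6 geometric isomers: NO2 trans, NCS trans; NO2 cis, NCS cis (3 arrangements, 2 chiral); NO2 trans, NCS cis; NO2 cis, NCS trans.
Of these, 2 lack any improper symmetry element and so occur as enantiomeric pairs, giving 6 + 2 = 8 stereoisomers in total.

8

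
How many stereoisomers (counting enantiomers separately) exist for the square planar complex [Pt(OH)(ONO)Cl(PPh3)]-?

A square has two trans pairs of vertices; adjacent vertices are cis.
The distinct arrangements are (3 in all): (Cl/ONO trans, OH/PPh3 trans); (Cl/PPh3 trans, OH/ONO trans); (Cl/OH trans, ONO/PPh3 trans).
Each arrangement has an internal mirror plane or centre of symmetry, so none is chiral.

3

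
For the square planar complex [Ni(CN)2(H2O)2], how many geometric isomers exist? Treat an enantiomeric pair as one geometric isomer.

A square has two trans pairs of vertices; adjacent vertices are cis.
There are 2 geometric isomers: CN cis; CN trans.

2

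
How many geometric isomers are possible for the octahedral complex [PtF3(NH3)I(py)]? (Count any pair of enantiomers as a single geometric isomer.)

4

The distinct arrangements are (4 in all): F mer (3 arrangements); F fac (chiral).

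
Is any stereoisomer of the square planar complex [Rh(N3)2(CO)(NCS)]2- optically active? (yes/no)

Systematic placement gives 2 geometric isomers: N3 cis; N3 trans.
Each arrangement has an internal mirror plane or centre of symmetry, so none is chiral.

no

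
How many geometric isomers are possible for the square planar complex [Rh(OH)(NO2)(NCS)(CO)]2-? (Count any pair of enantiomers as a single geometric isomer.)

3

A square has two trans pairs of vertices; adjacent vertices are cis.
There are 3 geometric isomers: (CO/NO2 trans, NCS/OH trans); (CO/OH trans, NCS/NO2 trans); (CO/NCS trans, NO2/OH trans).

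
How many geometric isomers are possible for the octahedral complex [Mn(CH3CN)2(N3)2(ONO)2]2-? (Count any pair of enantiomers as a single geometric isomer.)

5

There are 5 geometric isomers: CH3CN trans, N3 trans, ONO trans; CH3CN trans, N3 cis, ONO cis; CH3CN cis, N3 cis, ONO trans; CH3CN cis, N3 cis, ONO cis (chiral); CH3CN cis, N3 trans, ONO cis.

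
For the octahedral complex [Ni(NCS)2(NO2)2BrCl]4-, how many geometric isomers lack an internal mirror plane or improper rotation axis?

The six octahedral sites form three mutually perpendicular trans pairs.
The distinct arrangements are (6 in all): NCS trans, NO2 trans; NCS cis, NO2 cis (3 arrangements, 2 chiral); NCS cis, NO2 trans; NCS trans, NO2 cis.
Of these, 2 lack any improper symmetry element and so occur as enantiomeric pairs, giving 6 + 2 = 8 stereoisomers in total.

2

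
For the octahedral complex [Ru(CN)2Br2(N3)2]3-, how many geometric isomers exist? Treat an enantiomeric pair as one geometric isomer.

5

The six octahedral sites form three mutually perpendicular trans pairs.
Systematic placement gives 5 geometric isomers: CN trans, Br trans, N3 trans; CN cis, Br trans, N3 cis; CN cis, Br cis, N3 trans; CN cis, Br cis, N3 cis (chiral); CN trans, Br cis, N3 cis.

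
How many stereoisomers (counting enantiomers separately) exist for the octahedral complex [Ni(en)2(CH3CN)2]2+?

3

In an octahedral complex each vertex has one trans partner and four cis neighbours.
Each en is bidentate and must span two cis positions.
Systematic placement gives 2 geometric isomers: CH3CN trans; CH3CN cis (chiral).
One of these lacks any improper symmetry element and so occurs as an enantiomeric pair, giving 2 + 1 = 3 stereoisomers in total.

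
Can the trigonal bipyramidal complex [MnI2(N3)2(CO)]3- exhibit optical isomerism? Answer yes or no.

yes

In a trigonal bipyramid the two axial positions differ from the three equatorial ones.
Systematic enumeration (placing each ligand type in turn and discarding arrangements equivalent by rotation or reflection) gives 5 geometric isomers.
One of these lacks any improper symmetry element and so occurs as an enantiomeric pair, giving 5 + 1 = 6 stereoisomers in total.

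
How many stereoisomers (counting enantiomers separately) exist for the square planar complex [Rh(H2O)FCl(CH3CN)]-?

There are 3 geometric isomers: (CH3CN/F trans, Cl/H2O trans); (CH3CN/H2O trans, Cl/F trans); (CH3CN/Cl trans, F/H2O trans).
Each arrangement has an internal mirror plane or centre of symmetry, so none is chiral.

3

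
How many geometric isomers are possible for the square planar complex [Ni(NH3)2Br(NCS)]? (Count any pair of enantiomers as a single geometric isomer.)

2

There are 2 geometric isomers: NH3 cis; NH3 trans.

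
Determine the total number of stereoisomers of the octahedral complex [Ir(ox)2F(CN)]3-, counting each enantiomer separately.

3

An octahedron has six vertices in three trans pairs; every non-trans pair is cis.
Each ox is bidentate and must span two cis positions.
Systematic placement gives 2 geometric isomers: F and CN mutually trans; F and CN mutually cis (chiral).
One of these lacks any improper symmetry element and so occurs as an enantiomeric pair, giving 2 + 1 = 3 stereoisomers in total.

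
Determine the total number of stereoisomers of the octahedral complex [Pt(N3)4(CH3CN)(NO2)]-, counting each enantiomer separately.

2

There are 2 geometric isomers: CH3CN and NO2 mutually cis; CH3CN and NO2 mutually trans.
Each arrangement has an internal mirror plane or centre of symmetry, so none is chiral.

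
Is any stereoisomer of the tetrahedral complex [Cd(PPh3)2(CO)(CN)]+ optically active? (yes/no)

no

Only one geometric arrangement is possible.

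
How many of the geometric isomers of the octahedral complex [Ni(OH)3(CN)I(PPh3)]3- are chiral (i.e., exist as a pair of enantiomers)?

1

In an octahedral complex each vertex has one trans partner and four cis neighbours.
There are 4 geometric isomers: OH mer (3 arrangements); OH fac (chiral).
One of these lacks any improper symmetry element and so occurs as an enantiomeric pair, giving 4 + 1 = 5 stereoisomers in total.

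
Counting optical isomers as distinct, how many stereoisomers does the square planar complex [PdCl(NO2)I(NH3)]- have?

A square has two trans pairs of vertices; adjacent vertices are cis.
Systematic placement gives 3 geometric isomers: (Cl/NH3 trans, I/NO2 trans); (Cl/NO2 trans, I/NH3 trans); (Cl/I trans, NH3/NO2 trans).
Each arrangement has an internal mirror plane or centre of symmetry, so none is chiral.

3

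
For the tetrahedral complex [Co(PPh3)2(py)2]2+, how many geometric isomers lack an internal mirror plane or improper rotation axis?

All four vertices of a tetrahedron are equivalent and mutually adjacent, so cis/trans isomerism cannot arise.
Only one geometric arrangement is possible.

0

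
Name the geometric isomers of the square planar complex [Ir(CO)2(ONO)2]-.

cis and trans

A square has two trans pairs of vertices; adjacent vertices are cis.
Systematic placement gives 2 geometric isomers: CO cis; CO trans.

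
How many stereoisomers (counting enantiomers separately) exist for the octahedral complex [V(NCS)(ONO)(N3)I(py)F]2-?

30

Placing the ligands in turn and identifying arrangements related by rotation or reflection leaves 15 distinct geometric isomers.
Of these, 15 lack any improper symmetry element and so occur as enantiomeric pairs, giving 15 + 15 = 30 stereoisomers in total.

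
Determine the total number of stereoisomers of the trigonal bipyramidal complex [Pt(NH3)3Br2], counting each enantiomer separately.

3

A trigonal bipyramid has two axial and three equatorial sites, which are chemically inequivalent.
Working through the distinct placements yields 3 geometric isomers: Br both axial; Br one axial, one equatorial; Br both equatorial.
Each arrangement has an internal mirror plane or centre of symmetry, so none is chiral.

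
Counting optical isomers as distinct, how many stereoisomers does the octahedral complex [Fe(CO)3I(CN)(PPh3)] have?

5

In an octahedral complex each vertex has one trans partner and four cis neighbours.
The distinct arrangements are (4 in all): CO mer (3 arrangements); CO fac (chiral).
One of these lacks any improper symmetry element and so occurs as an enantiomeric pair, giving 4 + 1 = 5 stereoisomers in total.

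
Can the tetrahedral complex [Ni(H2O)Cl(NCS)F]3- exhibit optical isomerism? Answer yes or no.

yes

All four vertices of a tetrahedron are equivalent and mutually adjacent, so cis/trans isomerism cannot arise.
Only one geometric arrangement is possible; it has no improper symmetry element, so it exists as a pair of enantiomers (2 stereoisomers).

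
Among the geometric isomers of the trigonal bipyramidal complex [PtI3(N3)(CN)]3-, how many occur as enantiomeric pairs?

Systematic placement gives 4 geometric isomers: N3 equatorial, CN axial; N3 axial, CN axial; N3 equatorial, CN equatorial; N3 axial, CN equatorial.
Each arrangement has an internal mirror plane or centre of symmetry, so none is chiral.

0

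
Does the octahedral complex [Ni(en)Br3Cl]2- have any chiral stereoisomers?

The six octahedral sites form three mutually perpendicular trans pairs.
Each en is bidentate and must span two cis positions.
The distinct arrangements are (2 in all): Br mer; Br fac.
Each arrangement has an internal mirror plane or centre of symmetry, so none is chiral.

no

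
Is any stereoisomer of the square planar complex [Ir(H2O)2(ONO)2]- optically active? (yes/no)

A square has two trans pairs of vertices; adjacent vertices are cis.
Working through the distinct placements yields 2 geometric isomers: H2O cis; H2O trans.
Each arrangement has an internal mirror plane or centre of symmetry, so none is chiral.

no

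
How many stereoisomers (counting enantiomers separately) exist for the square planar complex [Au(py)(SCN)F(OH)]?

A square has two trans pairs of vertices; adjacent vertices are cis.
Systematic placement gives 3 geometric isomers: (F/SCN trans, OH/py trans); (F/py trans, OH/SCN trans); (F/OH trans, SCN/py trans).
Each arrangement has an internal mirror plane or centre of symmetry, so none is chiral.

3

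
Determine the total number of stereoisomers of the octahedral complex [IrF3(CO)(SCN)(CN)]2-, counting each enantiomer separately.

The six octahedral sites form three mutually perpendicular trans pairs.
There are 4 geometric isomers: F mer (3 arrangements); F fac (chiral).
One of these lacks any improper symmetry element and so occurs as an enantiomeric pair, giving 4 + 1 = 5 stereoisomers in total.

5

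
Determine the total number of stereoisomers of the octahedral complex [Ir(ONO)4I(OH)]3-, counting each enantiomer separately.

2

The distinct arrangements are (2 in all): I and OH mutually trans; I and OH mutually cis.
Each arrangement has an internal mirror plane or centre of symmetry, so none is chiral.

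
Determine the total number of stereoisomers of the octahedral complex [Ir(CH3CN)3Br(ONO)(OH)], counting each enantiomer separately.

5

An octahedron has six vertices in three trans pairs; every non-trans pair is cis.
Working through the distinct placements yields 4 geometric isomers: CH3CN mer (3 arrangements); CH3CN fac (chiral).
One of these lacks any improper symmetry element and so occurs as an enantiomeric pair, giving 4 + 1 = 5 stereoisomers in total.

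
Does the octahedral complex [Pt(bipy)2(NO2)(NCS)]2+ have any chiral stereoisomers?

An octahedron has six vertices in three trans pairs; every non-trans pair is cis.
Each bipy is bidentate and must span two cis positions.
Working through the distinct placements yields 2 geometric isomers: NO2 and NCS mutually trans; NO2 and NCS mutually cis (chiral).
One of these lacks any improper symmetry element and so occurs as an enantiomeric pair, giving 2 + 1 = 3 stereoisomers in total.

yes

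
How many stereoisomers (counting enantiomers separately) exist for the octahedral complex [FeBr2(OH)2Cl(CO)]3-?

8

An octahedron has six vertices in three trans pairs; every non-trans pair is cis.
There are 6 geometric isomers: Br trans, OH trans; Br trans, OH cis; Br cis, OH trans; Br cis, OH cis (3 arrangements, 2 chiral).
Of these, 2 lack any improper symmetry element and so occur as enantiomeric pairs, giving 6 + 2 = 8 stereoisomers in total.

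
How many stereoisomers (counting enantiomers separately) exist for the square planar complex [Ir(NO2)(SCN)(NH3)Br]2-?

3

A square has two trans pairs of vertices; adjacent vertices are cis.
Working through the distinct placements yields 3 geometric isomers: (Br/NO2 trans, NH3/SCN trans); (Br/SCN trans, NH3/NO2 trans); (Br/NH3 trans, NO2/SCN trans).
Each arrangement has an internal mirror plane or centre of symmetry, so none is chiral.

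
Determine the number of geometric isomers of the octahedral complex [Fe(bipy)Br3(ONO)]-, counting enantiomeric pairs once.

2

Each bipy is bidentate and must span two cis positions.
The distinct arrangements are (2 in all): Br mer; Br fac.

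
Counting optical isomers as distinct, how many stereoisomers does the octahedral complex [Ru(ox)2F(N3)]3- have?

3

Each ox is bidentate and must span two cis positions.
There are 2 geometric isomers: F and N3 mutually trans; F and N3 mutually cis (chiral).
One of these lacks any improper symmetry element and so occurs as an enantiomeric pair, giving 2 + 1 = 3 stereoisomers in total.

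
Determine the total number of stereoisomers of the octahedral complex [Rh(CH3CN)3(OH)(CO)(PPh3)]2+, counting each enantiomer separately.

The six octahedral sites form three mutually perpendicular trans pairs.
Working through the distinct placements yields 4 geometric isomers: CH3CN mer (3 arrangements); CH3CN fac (chiral).
One of these lacks any improper symmetry element and so occurs as an enantiomeric pair, giving 4 + 1 = 5 stereoisomers in total.

5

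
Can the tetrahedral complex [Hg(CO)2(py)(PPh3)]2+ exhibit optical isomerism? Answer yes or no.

no

Only one geometric arrangement is possible.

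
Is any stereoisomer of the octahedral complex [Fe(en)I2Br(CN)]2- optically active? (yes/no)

The six octahedral sites form three mutually perpendicular trans pairs.
Each en is bidentate and must span two cis positions.
The distinct arrangements are (4 in all): I cis (3 arrangements, 2 chiral); I trans.
Of these, 2 lack any improper symmetry element and so occur as enantiomeric pairs, giving 4 + 2 = 6 stereoisomers in total.

yes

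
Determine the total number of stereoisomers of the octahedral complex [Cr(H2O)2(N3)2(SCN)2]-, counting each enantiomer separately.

6

The distinct arrangements are (5 in all): H2O trans, N3 trans, SCN trans; H2O trans, N3 cis, SCN cis; H2O cis, N3 cis, SCN trans; H2O cis, N3 cis, SCN cis (chiral); H2O cis, N3 trans, SCN cis.
One of these lacks any improper symmetry element and so occurs as an enantiomeric pair, giving 5 + 1 = 6 stereoisomers in total.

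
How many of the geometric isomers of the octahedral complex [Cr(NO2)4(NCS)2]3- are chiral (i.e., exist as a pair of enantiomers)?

0

The six octahedral sites form three mutually perpendicular trans pairs.
There are 2 geometric isomers: NCS trans; NCS cis.
Each arrangement has an internal mirror plane or centre of symmetry, so none is chiral.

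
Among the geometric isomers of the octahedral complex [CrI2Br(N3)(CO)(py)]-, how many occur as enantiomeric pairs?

6

An octahedron has six vertices in three trans pairs; every non-trans pair is cis.
Exhaustive case analysis gives 9 geometric isomers.
Of these, 6 lack any improper symmetry element and so occur as enantiomeric pairs, giving 9 + 6 = 15 stereoisomers in total.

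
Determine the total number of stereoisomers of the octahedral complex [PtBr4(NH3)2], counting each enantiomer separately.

An octahedron has six vertices in three trans pairs; every non-trans pair is cis.
Working through the distinct placements yields 2 geometric isomers: NH3 trans; NH3 cis.
Each arrangement has an internal mirror plane or centre of symmetry, so none is chiral.

2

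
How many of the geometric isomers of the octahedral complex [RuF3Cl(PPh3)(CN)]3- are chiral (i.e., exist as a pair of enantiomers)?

1

An octahedron has six vertices in three trans pairs; every non-trans pair is cis.
Systematic placement gives 4 geometric isomers: F mer (3 arrangements); F fac (chiral).
One of these lacks any improper symmetry element and so occurs as an enantiomeric pair, giving 4 + 1 = 5 stereoisomers in total.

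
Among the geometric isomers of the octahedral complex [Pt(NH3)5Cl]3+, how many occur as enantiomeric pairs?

An octahedron has six vertices in three trans pairs; every non-trans pair is cis.
Only one geometric arrangement is possible.

0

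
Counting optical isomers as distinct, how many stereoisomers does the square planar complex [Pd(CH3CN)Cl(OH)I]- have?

3

In a square planar complex each vertex has one trans partner and two cis neighbours.
The distinct arrangements are (3 in all): (CH3CN/I trans, Cl/OH trans); (CH3CN/OH trans, Cl/I trans); (CH3CN/Cl trans, I/OH trans).
Each arrangement has an internal mirror plane or centre of symmetry, so none is chiral.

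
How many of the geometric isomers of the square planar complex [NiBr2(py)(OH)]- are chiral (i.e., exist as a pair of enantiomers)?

0

The distinct arrangements are (2 in all): Br cis; Br trans.
Each arrangement has an internal mirror plane or centre of symmetry, so none is chiral.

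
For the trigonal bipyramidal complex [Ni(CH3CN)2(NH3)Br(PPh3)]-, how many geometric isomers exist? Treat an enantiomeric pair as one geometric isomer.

7

In a trigonal bipyramid the two axial positions differ from the three equatorial ones.
Exhaustive case analysis gives 7 geometric isomers.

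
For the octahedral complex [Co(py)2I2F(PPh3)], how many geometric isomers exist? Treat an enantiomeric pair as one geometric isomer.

6

The distinct arrangements are (6 in all): py trans, I cis; py cis, I cis (3 arrangements, 2 chiral); py trans, I trans; py cis, I trans.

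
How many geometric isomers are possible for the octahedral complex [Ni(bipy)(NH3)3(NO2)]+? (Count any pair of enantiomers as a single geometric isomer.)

2

The six octahedral sites form three mutually perpendicular trans pairs.
Each bipy is bidentate and must span two cis positions.
Working through the distinct placements yields 2 geometric isomers: NH3 mer; NH3 fac.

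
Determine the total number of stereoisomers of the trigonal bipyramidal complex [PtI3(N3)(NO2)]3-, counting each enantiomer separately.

Systematic placement gives 4 geometric isomers: N3 equatorial, NO2 equatorial; N3 axial, NO2 equatorial; N3 equatorial, NO2 axial; N3 axial, NO2 axial.
Each arrangement has an internal mirror plane or centre of symmetry, so none is chiral.

4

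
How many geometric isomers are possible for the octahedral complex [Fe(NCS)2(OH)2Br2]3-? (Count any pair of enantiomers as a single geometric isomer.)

5

There are 5 geometric isomers: NCS trans, OH trans, Br trans; NCS cis, OH cis, Br trans; NCS cis, OH trans, Br cis; NCS cis, OH cis, Br cis (chiral); NCS trans, OH cis, Br cis.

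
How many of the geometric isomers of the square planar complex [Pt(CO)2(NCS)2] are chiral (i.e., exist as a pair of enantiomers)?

There are 2 geometric isomers: CO cis; CO trans.
Each arrangement has an internal mirror plane or centre of symmetry, so none is chiral.

0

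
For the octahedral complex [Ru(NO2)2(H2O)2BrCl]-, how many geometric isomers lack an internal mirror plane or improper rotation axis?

2

The six octahedral sites form three mutually perpendicular trans pairs.
There are 6 geometric isomers: NO2 trans, H2O trans; NO2 cis, H2O cis (3 arrangements, 2 chiral); NO2 trans, H2O cis; NO2 cis, H2O trans.
Of these, 2 lack any improper symmetry element and so occur as enantiomeric pairs, giving 6 + 2 = 8 stereoisomers in total.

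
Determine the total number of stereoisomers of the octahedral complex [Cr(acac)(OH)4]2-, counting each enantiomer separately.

1

In an octahedral complex each vertex has one trans partner and four cis neighbours.
Each acac is bidentate and must span two cis positions.
Only one geometric arrangement is possible.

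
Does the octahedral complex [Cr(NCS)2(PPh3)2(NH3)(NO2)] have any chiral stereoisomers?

yes

An octahedron has six vertices in three trans pairs; every non-trans pair is cis.
There are 6 geometric isomers: NCS trans, PPh3 trans; NCS trans, PPh3 cis; NCS cis, PPh3 trans; NCS cis, PPh3 cis (3 arrangements, 2 chiral).
Of these, 2 lack any improper symmetry element and so occur as enantiomeric pairs, giving 6 + 2 = 8 stereoisomers in total.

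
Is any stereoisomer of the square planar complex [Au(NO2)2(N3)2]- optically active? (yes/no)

In a square planar complex each vertex has one trans partner and two cis neighbours.
The distinct arrangements are (2 in all): NO2 cis; NO2 trans.
Each arrangement has an internal mirror plane or centre of symmetry, so none is chiral.

no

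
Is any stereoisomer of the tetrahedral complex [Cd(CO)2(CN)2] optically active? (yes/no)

no

In a tetrahedral complex all four positions are equivalent and every pair of ligands is adjacent — there is no cis/trans distinction.
Only one geometric arrangement is possible.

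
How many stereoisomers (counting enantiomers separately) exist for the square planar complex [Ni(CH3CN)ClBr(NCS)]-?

3

A square has two trans pairs of vertices; adjacent vertices are cis.
There are 3 geometric isomers: (Br/Cl trans, CH3CN/NCS trans); (Br/NCS trans, CH3CN/Cl trans); (Br/CH3CN trans, Cl/NCS trans).
Each arrangement has an internal mirror plane or centre of symmetry, so none is chiral.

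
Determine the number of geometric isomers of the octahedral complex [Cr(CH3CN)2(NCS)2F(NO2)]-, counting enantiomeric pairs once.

Systematic placement gives 6 geometric isomers: CH3CN trans, NCS cis; CH3CN trans, NCS trans; CH3CN cis, NCS cis (3 arrangements, 2 chiral); CH3CN cis, NCS trans.

6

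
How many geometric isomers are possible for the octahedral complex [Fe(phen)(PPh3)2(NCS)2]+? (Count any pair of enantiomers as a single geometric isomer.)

3

An octahedron has six vertices in three trans pairs; every non-trans pair is cis.
Each phen is bidentate and must span two cis positions.
Systematic placement gives 3 geometric isomers: PPh3 cis, NCS trans; PPh3 cis, NCS cis (chiral); PPh3 trans, NCS cis.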